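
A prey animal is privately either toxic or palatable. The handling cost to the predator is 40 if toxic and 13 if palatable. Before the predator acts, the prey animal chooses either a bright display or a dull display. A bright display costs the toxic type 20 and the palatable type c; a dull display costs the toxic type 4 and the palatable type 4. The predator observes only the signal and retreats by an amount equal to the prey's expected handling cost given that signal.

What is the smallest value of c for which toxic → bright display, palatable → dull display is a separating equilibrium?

Under separation: bright display → toxic (pays 40); dull display → palatable (pays 13).
Toxic: 40 − 20 = 20 ≥ 13 − 4 = 9. Holds regardless of c. ✓
Palatable: 13 − 4 ≥ 40 − c, so c ≥ 40 − 9 = 31.

31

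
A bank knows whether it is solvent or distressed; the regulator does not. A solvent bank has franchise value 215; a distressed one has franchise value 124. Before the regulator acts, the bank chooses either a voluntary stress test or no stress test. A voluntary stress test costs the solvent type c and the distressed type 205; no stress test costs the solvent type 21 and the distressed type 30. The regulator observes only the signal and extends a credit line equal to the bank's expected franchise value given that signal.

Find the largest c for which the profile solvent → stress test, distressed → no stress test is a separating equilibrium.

Under separation: stress test → solvent (pays 215); no stress test → distressed (pays 124).
Distressed: 124 − 30 = 94 ≥ 215 − 205 = 10. Holds regardless of c. ✓
Solvent: 215 − c ≥ 124 − 21, so c ≤ 215 − 103 = 112.

112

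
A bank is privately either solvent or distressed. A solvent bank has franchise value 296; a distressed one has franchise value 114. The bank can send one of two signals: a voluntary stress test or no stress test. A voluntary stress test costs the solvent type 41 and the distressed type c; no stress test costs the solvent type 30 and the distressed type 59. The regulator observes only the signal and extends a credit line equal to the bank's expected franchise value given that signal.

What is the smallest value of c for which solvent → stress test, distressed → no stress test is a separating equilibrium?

Under separation: stress test → solvent (pays 296); no stress test → distressed (pays 114).
Solvent: 296 − 41 = 255 ≥ 114 − 30 = 84. Holds regardless of c. ✓
Distressed: 114 − 59 ≥ 296 − c, so c ≥ 296 − 55 = 241.

241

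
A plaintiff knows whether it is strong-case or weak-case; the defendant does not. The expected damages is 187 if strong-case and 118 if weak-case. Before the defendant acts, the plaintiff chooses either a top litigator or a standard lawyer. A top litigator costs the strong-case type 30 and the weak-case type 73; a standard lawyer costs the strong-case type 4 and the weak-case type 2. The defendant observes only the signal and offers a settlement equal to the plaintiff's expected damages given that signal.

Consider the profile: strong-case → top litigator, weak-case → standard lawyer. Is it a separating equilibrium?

If types separate, top litigator earns payment 187 and standard lawyer earns 118.
Strong-case: top litigator gives 187 − 30 = 157; standard lawyer gives 118 − 4 = 114. No deviation. ✓
Weak-case: standard lawyer gives 118 − 2 = 116; top litigator gives 187 − 73 = 114. No deviation. ✓
Neither type gains from mimicking the other.

Yes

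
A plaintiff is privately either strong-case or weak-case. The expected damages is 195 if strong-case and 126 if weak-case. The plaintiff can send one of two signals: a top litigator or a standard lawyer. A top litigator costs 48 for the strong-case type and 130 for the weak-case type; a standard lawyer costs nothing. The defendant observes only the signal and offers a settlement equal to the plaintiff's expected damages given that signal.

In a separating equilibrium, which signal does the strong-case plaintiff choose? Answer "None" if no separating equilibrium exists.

top litigator

Try strong-case → top litigator, weak-case → standard lawyer:
  If types separate, top litigator earns payment 195 and standard lawyer earns 126.
  Strong-case: top litigator gives 195 − 48 = 147; standard lawyer gives 126 − 0 = 126. No deviation. ✓
  Weak-case: standard lawyer gives 126 − 0 = 126; top litigator gives 195 − 130 = 65. No deviation. ✓
Both hold — the strong-case type sends top litigator.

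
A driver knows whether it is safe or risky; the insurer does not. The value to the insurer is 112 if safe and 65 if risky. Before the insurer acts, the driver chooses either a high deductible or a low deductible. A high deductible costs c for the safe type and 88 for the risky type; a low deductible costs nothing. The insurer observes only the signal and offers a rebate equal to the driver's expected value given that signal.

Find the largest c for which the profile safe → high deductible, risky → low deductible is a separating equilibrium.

47

Under separation: high deductible → safe (pays 112); low deductible → risky (pays 65).
Risky: 65 − 0 = 65 ≥ 112 − 88 = 24. Holds regardless of c. ✓
Safe: 112 − c ≥ 65 − 0, so c ≤ 112 − 65 = 47.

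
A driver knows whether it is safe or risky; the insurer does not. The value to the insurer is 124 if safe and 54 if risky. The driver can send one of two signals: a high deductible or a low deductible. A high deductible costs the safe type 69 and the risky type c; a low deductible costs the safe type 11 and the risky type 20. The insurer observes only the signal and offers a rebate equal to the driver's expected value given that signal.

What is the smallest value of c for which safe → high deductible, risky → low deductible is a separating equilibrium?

90

Under separation: high deductible → safe (pays 124); low deductible → risky (pays 54).
Safe: 124 − 69 = 55 ≥ 54 − 11 = 43. Holds regardless of c. ✓
Risky: 54 − 20 ≥ 124 − c, so c ≥ 124 − 34 = 90.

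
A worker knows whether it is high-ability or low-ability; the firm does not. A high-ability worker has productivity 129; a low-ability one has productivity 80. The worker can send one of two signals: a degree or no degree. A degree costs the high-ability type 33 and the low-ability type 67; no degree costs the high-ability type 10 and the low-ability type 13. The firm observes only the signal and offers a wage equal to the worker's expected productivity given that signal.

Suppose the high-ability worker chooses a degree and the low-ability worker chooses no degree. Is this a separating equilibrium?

Yes

Under separation the firm infers type exactly: degree → high-ability (pays 129), no degree → low-ability (pays 80).
High-ability: degree gives 129 − 33 = 96; no degree gives 80 − 10 = 70. No deviation. ✓
Low-ability: no degree gives 80 − 13 = 67; degree gives 129 − 67 = 62. No deviation. ✓
Both incentive constraints hold.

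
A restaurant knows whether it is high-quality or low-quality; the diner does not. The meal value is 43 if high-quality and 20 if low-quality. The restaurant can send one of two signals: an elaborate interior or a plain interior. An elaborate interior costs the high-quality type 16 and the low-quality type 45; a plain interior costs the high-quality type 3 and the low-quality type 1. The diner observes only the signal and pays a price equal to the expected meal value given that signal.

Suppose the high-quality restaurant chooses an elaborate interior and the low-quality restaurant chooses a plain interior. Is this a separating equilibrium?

Yes

If types separate, elaborate interior earns payment 43 and plain interior earns 20.
High-quality: elaborate interior gives 43 − 16 = 27; plain interior gives 20 − 3 = 17. No deviation. ✓
Low-quality: plain interior gives 20 − 1 = 19; elaborate interior gives 43 − 45 = -2. No deviation. ✓
Neither type gains from mimicking the other.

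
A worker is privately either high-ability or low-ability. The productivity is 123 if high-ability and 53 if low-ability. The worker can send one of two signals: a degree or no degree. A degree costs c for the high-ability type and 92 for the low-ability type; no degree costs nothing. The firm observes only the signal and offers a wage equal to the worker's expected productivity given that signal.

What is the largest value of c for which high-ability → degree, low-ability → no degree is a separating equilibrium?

Under separation: degree → high-ability (pays 123); no degree → low-ability (pays 53).
Low-ability: 53 − 0 = 53 ≥ 123 − 92 = 31. Holds regardless of c. ✓
High-ability: 123 − c ≥ 53 − 0, so c ≤ 123 − 53 = 70.

70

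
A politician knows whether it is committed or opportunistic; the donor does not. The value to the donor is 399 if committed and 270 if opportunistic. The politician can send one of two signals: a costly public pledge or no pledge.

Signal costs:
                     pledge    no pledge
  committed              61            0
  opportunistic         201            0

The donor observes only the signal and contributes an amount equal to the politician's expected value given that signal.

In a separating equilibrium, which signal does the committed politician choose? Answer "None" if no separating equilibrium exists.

Try committed → pledge, opportunistic → no pledge:
  Under separation the donor infers type exactly: pledge → committed (pays 399), no pledge → opportunistic (pays 270).
  Committed: pledge gives 399 − 61 = 338; no pledge gives 270 − 0 = 270. No deviation. ✓
  Opportunistic: no pledge gives 270 − 0 = 270; pledge gives 399 − 201 = 198. No deviation. ✓
Both hold — the committed type sends pledge.

pledge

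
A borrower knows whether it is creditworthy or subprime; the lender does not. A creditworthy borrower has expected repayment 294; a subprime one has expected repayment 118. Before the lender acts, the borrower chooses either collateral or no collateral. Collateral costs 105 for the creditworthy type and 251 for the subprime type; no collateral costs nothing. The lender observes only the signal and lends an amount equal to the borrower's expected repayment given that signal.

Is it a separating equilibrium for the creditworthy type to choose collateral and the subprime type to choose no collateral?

Yes

Under separation the lender infers type exactly: collateral → creditworthy (pays 294), no collateral → subprime (pays 118).
Creditworthy: collateral gives 294 − 105 = 189; no collateral gives 118 − 0 = 118. No deviation. ✓
Subprime: no collateral gives 118 − 0 = 118; collateral gives 294 − 251 = 43. No deviation. ✓
Neither type gains from mimicking the other.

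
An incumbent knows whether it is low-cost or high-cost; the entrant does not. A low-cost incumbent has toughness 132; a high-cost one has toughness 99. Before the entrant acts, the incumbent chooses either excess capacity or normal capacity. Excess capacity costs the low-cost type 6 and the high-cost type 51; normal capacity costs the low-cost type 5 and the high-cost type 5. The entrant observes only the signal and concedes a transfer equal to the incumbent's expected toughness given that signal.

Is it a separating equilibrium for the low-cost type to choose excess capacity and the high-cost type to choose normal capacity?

If types separate, excess capacity earns payment 132 and normal capacity earns 99.
Low-cost: excess capacity gives 132 − 6 = 126; normal capacity gives 99 − 5 = 94. No deviation. ✓
High-cost: normal capacity gives 99 − 5 = 94; excess capacity gives 132 − 51 = 81. No deviation. ✓
Neither type gains from mimicking the other.

Yes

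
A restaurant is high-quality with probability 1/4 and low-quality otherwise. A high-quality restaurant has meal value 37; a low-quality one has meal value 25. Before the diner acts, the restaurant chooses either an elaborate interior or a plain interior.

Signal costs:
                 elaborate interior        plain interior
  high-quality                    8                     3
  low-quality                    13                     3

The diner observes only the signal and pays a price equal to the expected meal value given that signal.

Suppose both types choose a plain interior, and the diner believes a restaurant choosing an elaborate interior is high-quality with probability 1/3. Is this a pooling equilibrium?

Yes

On the equilibrium path (plain interior) the diner holds the prior 1/4 and pays 1/4·37 + 3/4·25 = 28. Off-path (elaborate interior) belief 1/3 gives 1/3·37 + 2/3·25 = 29.
High-quality: plain interior gives 28 − 3 = 25; elaborate interior gives 29 − 8 = 21. Stays. ✓
Low-quality: plain interior gives 28 − 3 = 25; elaborate interior gives 29 − 13 = 16. Stays. ✓
Beliefs are Bayes-consistent on-path and both types best-respond.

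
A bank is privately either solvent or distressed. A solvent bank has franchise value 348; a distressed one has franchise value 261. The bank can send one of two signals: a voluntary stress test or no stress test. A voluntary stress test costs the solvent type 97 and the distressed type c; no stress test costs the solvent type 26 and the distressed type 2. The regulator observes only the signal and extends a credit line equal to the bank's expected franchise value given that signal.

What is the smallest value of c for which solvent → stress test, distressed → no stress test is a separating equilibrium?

89

Under separation: stress test → solvent (pays 348); no stress test → distressed (pays 261).
Solvent: 348 − 97 = 251 ≥ 261 − 26 = 235. Holds regardless of c. ✓
Distressed: 261 − 2 ≥ 348 − c, so c ≥ 348 − 259 = 89.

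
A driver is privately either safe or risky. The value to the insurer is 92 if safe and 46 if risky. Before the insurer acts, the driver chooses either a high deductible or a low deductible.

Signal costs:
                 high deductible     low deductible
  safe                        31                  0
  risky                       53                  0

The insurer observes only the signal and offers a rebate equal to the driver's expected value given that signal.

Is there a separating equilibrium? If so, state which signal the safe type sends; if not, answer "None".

high deductible

Try safe → high deductible, risky → low deductible:
  If types separate, high deductible earns payment 92 and low deductible earns 46.
  Safe: high deductible gives 92 − 31 = 61; low deductible gives 46 − 0 = 46. No deviation. ✓
  Risky: low deductible gives 46 − 0 = 46; high deductible gives 92 − 53 = 39. No deviation. ✓
Both hold — the safe type sends high deductible.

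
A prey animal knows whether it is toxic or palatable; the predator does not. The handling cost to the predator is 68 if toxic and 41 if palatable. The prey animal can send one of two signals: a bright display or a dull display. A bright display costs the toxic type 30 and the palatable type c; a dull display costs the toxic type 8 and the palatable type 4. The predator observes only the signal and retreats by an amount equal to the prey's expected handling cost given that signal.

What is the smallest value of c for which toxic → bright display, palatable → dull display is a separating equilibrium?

31

Under separation: bright display → toxic (pays 68); dull display → palatable (pays 41).
Toxic: 68 − 30 = 38 ≥ 41 − 8 = 33. Holds regardless of c. ✓
Palatable: 41 − 4 ≥ 68 − c, so c ≥ 68 − 37 = 31.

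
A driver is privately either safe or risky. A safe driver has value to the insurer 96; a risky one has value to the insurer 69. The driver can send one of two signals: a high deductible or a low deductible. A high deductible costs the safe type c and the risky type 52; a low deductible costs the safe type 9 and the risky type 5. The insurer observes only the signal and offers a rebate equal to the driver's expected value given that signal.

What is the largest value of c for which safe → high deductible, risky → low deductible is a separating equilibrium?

Under separation: high deductible → safe (pays 96); low deductible → risky (pays 69).
Risky: 69 − 5 = 64 ≥ 96 − 52 = 44. Holds regardless of c. ✓
Safe: 96 − c ≥ 69 − 9, so c ≤ 96 − 60 = 36.

36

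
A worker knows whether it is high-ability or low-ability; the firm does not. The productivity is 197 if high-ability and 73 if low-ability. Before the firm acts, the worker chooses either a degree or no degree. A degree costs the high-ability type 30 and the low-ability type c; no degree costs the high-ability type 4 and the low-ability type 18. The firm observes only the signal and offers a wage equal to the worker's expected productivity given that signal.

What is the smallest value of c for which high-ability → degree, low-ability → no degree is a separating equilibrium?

142

Under separation: degree → high-ability (pays 197); no degree → low-ability (pays 73).
High-ability: 197 − 30 = 167 ≥ 73 − 4 = 69. Holds regardless of c. ✓
Low-ability: 73 − 18 ≥ 197 − c, so c ≥ 197 − 55 = 142.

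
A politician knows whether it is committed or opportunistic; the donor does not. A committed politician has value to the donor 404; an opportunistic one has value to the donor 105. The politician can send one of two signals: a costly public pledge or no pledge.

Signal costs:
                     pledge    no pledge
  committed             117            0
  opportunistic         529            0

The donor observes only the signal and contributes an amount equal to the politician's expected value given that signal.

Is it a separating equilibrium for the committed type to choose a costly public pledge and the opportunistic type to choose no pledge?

If types separate, pledge earns payment 404 and no pledge earns 105.
Committed: pledge gives 404 − 117 = 287; no pledge gives 105 − 0 = 105. No deviation. ✓
Opportunistic: no pledge gives 105 − 0 = 105; pledge gives 404 − 529 = -125. No deviation. ✓
Both incentive constraints hold.

Yes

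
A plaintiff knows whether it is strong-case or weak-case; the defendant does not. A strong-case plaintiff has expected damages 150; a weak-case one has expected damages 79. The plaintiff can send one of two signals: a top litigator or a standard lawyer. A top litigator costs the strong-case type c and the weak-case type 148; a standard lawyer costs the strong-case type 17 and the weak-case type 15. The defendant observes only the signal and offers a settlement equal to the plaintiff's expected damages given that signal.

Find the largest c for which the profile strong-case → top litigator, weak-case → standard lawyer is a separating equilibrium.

Under separation: top litigator → strong-case (pays 150); standard lawyer → weak-case (pays 79).
Weak-case: 79 − 15 = 64 ≥ 150 − 148 = 2. Holds regardless of c. ✓
Strong-case: 150 − c ≥ 79 − 17, so c ≤ 150 − 62 = 88.

88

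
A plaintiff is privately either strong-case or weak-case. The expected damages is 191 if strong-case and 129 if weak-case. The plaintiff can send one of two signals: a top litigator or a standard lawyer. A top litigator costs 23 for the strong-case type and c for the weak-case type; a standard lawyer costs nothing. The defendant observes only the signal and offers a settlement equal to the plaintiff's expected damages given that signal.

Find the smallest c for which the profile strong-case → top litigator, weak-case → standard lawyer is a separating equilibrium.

Under separation: top litigator → strong-case (pays 191); standard lawyer → weak-case (pays 129).
Strong-case: 191 − 23 = 168 ≥ 129 − 0 = 129. Holds regardless of c. ✓
Weak-case: 129 − 0 ≥ 191 − c, so c ≥ 191 − 129 = 62.

62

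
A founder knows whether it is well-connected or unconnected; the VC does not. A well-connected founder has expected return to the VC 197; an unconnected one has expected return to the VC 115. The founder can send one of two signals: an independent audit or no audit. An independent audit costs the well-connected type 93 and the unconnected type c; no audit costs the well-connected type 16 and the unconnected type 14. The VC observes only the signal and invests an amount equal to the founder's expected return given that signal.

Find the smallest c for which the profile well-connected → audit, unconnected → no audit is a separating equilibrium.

Under separation: audit → well-connected (pays 197); no audit → unconnected (pays 115).
Well-connected: 197 − 93 = 104 ≥ 115 − 16 = 99. Holds regardless of c. ✓
Unconnected: 115 − 14 ≥ 197 − c, so c ≥ 197 − 101 = 96.

96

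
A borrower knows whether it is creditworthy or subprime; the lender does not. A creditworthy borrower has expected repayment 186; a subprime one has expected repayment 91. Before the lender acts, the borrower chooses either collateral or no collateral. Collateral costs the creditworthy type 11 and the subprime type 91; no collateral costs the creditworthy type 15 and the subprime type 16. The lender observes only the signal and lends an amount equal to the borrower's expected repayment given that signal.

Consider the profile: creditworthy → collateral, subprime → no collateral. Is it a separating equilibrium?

No

Under separation the lender infers type exactly: collateral → creditworthy (pays 186), no collateral → subprime (pays 91).
Creditworthy: collateral gives 186 − 11 = 175; no collateral gives 91 − 15 = 76. No deviation. ✓
Subprime: no collateral gives 91 − 16 = 75; collateral gives 186 − 91 = 95. Would deviate. ✗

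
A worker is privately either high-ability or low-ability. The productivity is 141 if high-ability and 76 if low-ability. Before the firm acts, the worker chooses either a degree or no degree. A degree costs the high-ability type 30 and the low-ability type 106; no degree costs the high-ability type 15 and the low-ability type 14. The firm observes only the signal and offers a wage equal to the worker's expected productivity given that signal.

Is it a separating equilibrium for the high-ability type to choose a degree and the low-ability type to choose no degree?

Under separation the firm infers type exactly: degree → high-ability (pays 141), no degree → low-ability (pays 76).
High-ability: degree gives 141 − 30 = 111; no degree gives 76 − 15 = 61. No deviation. ✓
Low-ability: no degree gives 76 − 14 = 62; degree gives 141 − 106 = 35. No deviation. ✓
Both incentive constraints hold.

Yes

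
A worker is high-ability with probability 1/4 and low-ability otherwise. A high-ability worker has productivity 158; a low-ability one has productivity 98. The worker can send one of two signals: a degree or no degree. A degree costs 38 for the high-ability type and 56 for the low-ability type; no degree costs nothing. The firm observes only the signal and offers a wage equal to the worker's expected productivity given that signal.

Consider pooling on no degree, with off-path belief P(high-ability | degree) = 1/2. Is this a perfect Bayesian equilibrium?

Yes

At the pooled signal (no degree) the firm holds the prior 1/4 and pays 1/4·158 + 3/4·98 = 113. Off-path (degree) belief 1/2 gives 1/2·158 + 1/2·98 = 128.
High-ability: no degree gives 113 − 0 = 113; degree gives 128 − 38 = 90. Stays. ✓
Low-ability: no degree gives 113 − 0 = 113; degree gives 128 − 56 = 72. Stays. ✓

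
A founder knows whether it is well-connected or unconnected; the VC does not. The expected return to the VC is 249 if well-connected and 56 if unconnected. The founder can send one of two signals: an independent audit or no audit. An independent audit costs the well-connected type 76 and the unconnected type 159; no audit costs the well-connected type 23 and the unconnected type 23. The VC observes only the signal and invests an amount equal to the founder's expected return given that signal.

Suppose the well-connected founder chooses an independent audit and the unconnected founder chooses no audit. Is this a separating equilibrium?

No

If types separate, audit earns payment 249 and no audit earns 56.
Well-connected: audit gives 249 − 76 = 173; no audit gives 56 − 23 = 33. No deviation. ✓
Unconnected: no audit gives 56 − 23 = 33; audit gives 249 − 159 = 90. Would deviate. ✗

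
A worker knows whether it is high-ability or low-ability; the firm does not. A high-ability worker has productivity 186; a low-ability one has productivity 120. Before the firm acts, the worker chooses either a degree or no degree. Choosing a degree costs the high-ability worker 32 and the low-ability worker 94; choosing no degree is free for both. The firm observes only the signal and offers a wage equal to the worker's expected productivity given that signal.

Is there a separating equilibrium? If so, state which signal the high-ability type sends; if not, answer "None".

Try high-ability → degree, low-ability → no degree:
  If types separate, degree earns payment 186 and no degree earns 120.
  High-ability: degree gives 186 − 32 = 154; no degree gives 120 − 0 = 120. No deviation. ✓
  Low-ability: no degree gives 120 − 0 = 120; degree gives 186 − 94 = 92. No deviation. ✓
Both hold — the high-ability type sends degree.

degree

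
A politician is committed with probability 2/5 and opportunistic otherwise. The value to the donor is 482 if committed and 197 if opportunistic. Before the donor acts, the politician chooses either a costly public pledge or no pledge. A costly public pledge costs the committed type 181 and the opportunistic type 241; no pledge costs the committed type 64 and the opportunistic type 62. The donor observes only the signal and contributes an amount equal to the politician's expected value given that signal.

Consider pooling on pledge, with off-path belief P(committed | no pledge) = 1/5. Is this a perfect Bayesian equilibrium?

At the pooled signal (pledge) the donor holds the prior 2/5 and pays 2/5·482 + 3/5·197 = 311. Off-path (no pledge) belief 1/5 gives 1/5·482 + 4/5·197 = 254.
Committed: pledge gives 311 − 181 = 130; no pledge gives 254 − 64 = 190. Deviates. ✗
Opportunistic: pledge gives 311 − 241 = 70; no pledge gives 254 − 62 = 192. Deviates. ✗

No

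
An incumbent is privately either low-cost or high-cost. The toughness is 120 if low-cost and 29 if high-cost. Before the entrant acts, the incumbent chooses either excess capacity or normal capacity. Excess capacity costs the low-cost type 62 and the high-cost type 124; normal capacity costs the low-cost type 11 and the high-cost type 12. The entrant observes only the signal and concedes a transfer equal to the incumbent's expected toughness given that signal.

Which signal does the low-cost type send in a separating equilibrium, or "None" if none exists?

excess capacity

Try low-cost → excess capacity, high-cost → normal capacity:
  If types separate, excess capacity earns payment 120 and normal capacity earns 29.
  Low-cost: excess capacity gives 120 − 62 = 58; normal capacity gives 29 − 11 = 18. No deviation. ✓
  High-cost: normal capacity gives 29 − 12 = 17; excess capacity gives 120 − 124 = -4. No deviation. ✓
Both hold — the low-cost type sends excess capacity.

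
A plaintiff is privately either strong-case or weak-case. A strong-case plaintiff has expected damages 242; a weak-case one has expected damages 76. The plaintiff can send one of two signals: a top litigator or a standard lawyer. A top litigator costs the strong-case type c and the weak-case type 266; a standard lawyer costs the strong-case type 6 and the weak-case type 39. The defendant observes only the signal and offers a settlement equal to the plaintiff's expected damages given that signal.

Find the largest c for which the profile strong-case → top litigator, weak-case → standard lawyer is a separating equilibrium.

172

Under separation: top litigator → strong-case (pays 242); standard lawyer → weak-case (pays 76).
Weak-case: 76 − 39 = 37 ≥ 242 − 266 = -24. Holds regardless of c. ✓
Strong-case: 242 − c ≥ 76 − 6, so c ≤ 242 − 70 = 172.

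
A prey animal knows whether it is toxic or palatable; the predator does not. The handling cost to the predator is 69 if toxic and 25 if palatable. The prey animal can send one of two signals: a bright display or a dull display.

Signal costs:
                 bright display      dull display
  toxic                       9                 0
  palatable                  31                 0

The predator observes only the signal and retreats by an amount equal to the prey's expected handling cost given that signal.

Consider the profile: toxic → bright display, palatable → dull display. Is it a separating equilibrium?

No

Under separation the predator infers type exactly: bright display → toxic (pays 69), dull display → palatable (pays 25).
Toxic: bright display gives 69 − 9 = 60; dull display gives 25 − 0 = 25. No deviation. ✓
Palatable: dull display gives 25 − 0 = 25; bright display gives 69 − 31 = 38. Would deviate. ✗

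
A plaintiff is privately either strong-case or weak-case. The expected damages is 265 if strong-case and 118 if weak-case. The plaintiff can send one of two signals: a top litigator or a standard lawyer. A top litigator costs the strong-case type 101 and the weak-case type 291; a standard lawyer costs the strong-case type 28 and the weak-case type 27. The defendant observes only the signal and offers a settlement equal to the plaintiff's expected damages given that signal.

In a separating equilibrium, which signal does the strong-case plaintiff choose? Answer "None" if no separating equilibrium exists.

top litigator

Try strong-case → top litigator, weak-case → standard lawyer:
  Under separation the defendant infers type exactly: top litigator → strong-case (pays 265), standard lawyer → weak-case (pays 118).
  Strong-case: top litigator gives 265 − 101 = 164; standard lawyer gives 118 − 28 = 90. No deviation. ✓
  Weak-case: standard lawyer gives 118 − 27 = 91; top litigator gives 265 − 291 = -26. No deviation. ✓
Both hold — the strong-case type sends top litigator.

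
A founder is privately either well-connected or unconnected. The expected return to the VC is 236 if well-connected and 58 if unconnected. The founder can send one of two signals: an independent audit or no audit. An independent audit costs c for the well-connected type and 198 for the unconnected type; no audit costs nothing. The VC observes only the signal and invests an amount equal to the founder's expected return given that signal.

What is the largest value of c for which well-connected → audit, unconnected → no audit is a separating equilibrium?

Under separation: audit → well-connected (pays 236); no audit → unconnected (pays 58).
Unconnected: 58 − 0 = 58 ≥ 236 − 198 = 38. Holds regardless of c. ✓
Well-connected: 236 − c ≥ 58 − 0, so c ≤ 236 − 58 = 178.

178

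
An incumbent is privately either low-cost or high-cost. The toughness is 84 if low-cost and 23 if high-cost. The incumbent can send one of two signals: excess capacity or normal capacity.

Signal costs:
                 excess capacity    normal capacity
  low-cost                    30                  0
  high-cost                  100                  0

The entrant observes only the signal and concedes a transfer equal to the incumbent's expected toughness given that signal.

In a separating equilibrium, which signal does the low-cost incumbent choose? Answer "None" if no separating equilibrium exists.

excess capacity

Try low-cost → excess capacity, high-cost → normal capacity:
  If types separate, excess capacity earns payment 84 and normal capacity earns 23.
  Low-cost: excess capacity gives 84 − 30 = 54; normal capacity gives 23 − 0 = 23. No deviation. ✓
  High-cost: normal capacity gives 23 − 0 = 23; excess capacity gives 84 − 100 = -16. No deviation. ✓
Both hold — the low-cost type sends excess capacity.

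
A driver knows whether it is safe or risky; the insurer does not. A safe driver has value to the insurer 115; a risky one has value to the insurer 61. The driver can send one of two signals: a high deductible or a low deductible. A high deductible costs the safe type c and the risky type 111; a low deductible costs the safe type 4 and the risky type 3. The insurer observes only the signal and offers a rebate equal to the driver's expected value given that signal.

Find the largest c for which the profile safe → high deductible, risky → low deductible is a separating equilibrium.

58

Under separation: high deductible → safe (pays 115); low deductible → risky (pays 61).
Risky: 61 − 3 = 58 ≥ 115 − 111 = 4. Holds regardless of c. ✓
Safe: 115 − c ≥ 61 − 4, so c ≤ 115 − 57 = 58.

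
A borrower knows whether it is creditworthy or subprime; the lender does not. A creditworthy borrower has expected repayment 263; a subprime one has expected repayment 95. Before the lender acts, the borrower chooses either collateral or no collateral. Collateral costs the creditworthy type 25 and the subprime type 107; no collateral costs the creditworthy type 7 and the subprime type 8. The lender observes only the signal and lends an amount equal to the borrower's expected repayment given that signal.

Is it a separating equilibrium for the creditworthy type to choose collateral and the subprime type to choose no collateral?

Under separation the lender infers type exactly: collateral → creditworthy (pays 263), no collateral → subprime (pays 95).
Creditworthy: collateral gives 263 − 25 = 238; no collateral gives 95 − 7 = 88. No deviation. ✓
Subprime: no collateral gives 95 − 8 = 87; collateral gives 263 − 107 = 156. Would deviate. ✗

No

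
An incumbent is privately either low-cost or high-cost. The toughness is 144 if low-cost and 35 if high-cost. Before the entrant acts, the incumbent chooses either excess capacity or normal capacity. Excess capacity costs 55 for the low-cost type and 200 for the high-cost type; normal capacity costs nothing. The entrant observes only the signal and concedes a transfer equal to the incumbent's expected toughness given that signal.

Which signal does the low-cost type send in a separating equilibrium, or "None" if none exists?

excess capacity

Try low-cost → excess capacity, high-cost → normal capacity:
  If types separate, excess capacity earns payment 144 and normal capacity earns 35.
  Low-cost: excess capacity gives 144 − 55 = 89; normal capacity gives 35 − 0 = 35. No deviation. ✓
  High-cost: normal capacity gives 35 − 0 = 35; excess capacity gives 144 − 200 = -56. No deviation. ✓
Both hold — the low-cost type sends excess capacity.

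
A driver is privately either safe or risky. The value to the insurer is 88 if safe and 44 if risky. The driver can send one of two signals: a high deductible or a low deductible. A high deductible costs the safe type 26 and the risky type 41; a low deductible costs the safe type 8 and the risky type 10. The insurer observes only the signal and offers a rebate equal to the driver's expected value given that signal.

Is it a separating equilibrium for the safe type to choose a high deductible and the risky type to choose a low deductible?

No

If types separate, high deductible earns payment 88 and low deductible earns 44.
Safe: high deductible gives 88 − 26 = 62; low deductible gives 44 − 8 = 36. No deviation. ✓
Risky: low deductible gives 44 − 10 = 34; high deductible gives 88 − 41 = 47. Would deviate. ✗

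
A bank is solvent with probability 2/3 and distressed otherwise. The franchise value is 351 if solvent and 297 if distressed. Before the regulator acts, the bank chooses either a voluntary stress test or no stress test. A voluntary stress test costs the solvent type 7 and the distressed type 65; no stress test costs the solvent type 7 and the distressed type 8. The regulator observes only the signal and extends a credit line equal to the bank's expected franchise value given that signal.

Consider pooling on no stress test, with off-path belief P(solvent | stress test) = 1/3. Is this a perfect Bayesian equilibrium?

Yes

On the equilibrium path (no stress test) the regulator holds the prior 2/3 and pays 2/3·351 + 1/3·297 = 333. Off-path (stress test) belief 1/3 gives 1/3·351 + 2/3·297 = 315.
Solvent: no stress test gives 333 − 7 = 326; stress test gives 315 − 7 = 308. Stays. ✓
Distressed: no stress test gives 333 − 8 = 325; stress test gives 315 − 65 = 250. Stays. ✓
Beliefs are Bayes-consistent on-path and both types best-respond.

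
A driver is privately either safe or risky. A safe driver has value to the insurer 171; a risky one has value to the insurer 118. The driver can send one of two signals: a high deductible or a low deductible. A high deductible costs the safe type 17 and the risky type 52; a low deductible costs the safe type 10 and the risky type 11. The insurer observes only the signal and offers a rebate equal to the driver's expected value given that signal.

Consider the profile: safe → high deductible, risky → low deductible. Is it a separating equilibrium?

No

Under separation the insurer infers type exactly: high deductible → safe (pays 171), low deductible → risky (pays 118).
Safe: high deductible gives 171 − 17 = 154; low deductible gives 118 − 10 = 108. No deviation. ✓
Risky: low deductible gives 118 − 11 = 107; high deductible gives 171 − 52 = 119. Would deviate. ✗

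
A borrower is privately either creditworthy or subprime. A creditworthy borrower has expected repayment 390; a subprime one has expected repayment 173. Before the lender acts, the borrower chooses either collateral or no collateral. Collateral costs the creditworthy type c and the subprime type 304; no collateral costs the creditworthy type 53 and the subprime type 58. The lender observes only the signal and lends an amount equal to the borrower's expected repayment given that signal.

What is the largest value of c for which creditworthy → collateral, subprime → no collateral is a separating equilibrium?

Under separation: collateral → creditworthy (pays 390); no collateral → subprime (pays 173).
Subprime: 173 − 58 = 115 ≥ 390 − 304 = 86. Holds regardless of c. ✓
Creditworthy: 390 − c ≥ 173 − 53, so c ≤ 390 − 120 = 270.

270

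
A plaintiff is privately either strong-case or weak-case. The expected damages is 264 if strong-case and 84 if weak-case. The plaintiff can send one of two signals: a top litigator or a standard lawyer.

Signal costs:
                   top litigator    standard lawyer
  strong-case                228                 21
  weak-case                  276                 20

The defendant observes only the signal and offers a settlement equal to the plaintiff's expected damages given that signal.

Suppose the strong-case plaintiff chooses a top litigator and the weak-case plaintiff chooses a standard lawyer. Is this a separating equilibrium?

Under separation the defendant infers type exactly: top litigator → strong-case (pays 264), standard lawyer → weak-case (pays 84).
Strong-case: top litigator gives 264 − 228 = 36; standard lawyer gives 84 − 21 = 63. Would deviate. ✗
Weak-case: standard lawyer gives 84 − 20 = 64; top litigator gives 264 − 276 = -12. No deviation. ✓

No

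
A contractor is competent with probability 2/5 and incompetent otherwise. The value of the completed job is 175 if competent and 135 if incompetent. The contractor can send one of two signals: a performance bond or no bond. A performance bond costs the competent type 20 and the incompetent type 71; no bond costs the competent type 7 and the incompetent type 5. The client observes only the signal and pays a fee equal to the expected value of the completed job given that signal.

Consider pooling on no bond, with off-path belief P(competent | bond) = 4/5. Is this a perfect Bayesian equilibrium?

No

At the pooled signal (no bond) the client holds the prior 2/5 and pays 2/5·175 + 3/5·135 = 151. Off-path (bond) belief 4/5 gives 4/5·175 + 1/5·135 = 167.
Competent: no bond gives 151 − 7 = 144; bond gives 167 − 20 = 147. Deviates. ✗
Incompetent: no bond gives 151 − 5 = 146; bond gives 167 − 71 = 96. Stays. ✓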